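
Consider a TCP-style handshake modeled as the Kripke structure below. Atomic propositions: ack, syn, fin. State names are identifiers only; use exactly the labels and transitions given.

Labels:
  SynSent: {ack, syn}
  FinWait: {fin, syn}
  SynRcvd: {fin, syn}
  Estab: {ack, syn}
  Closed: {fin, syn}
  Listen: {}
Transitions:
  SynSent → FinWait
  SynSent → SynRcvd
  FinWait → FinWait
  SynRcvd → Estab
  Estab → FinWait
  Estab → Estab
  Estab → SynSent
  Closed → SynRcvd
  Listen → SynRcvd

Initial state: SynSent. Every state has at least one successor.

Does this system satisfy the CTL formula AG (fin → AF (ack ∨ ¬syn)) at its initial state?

States satisfying fin → AF (ack ∨ ¬syn): {SynSent, SynRcvd, Estab, Closed, Listen}.
States satisfying AG (fin → AF (ack ∨ ¬syn)): ∅.
FinWait is reachable from SynSent and violates fin → AF (ack ∨ ¬syn), so AG fails at SynSent.
SynSent ∉ Sat(AG (fin → AF (ack ∨ ¬syn))).

No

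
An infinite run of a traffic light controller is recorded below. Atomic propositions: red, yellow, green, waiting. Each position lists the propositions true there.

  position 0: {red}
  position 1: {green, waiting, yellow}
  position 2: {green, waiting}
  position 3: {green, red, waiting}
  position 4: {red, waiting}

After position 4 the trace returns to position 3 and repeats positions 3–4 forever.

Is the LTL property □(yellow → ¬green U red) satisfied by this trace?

yellow → ¬green U red must hold at every position from 0 onward. It fails at position 1, so □(yellow → ¬green U red) is false.
Positions where yellow holds: 1.
Check ¬green U red at each: 1→fails.

Violated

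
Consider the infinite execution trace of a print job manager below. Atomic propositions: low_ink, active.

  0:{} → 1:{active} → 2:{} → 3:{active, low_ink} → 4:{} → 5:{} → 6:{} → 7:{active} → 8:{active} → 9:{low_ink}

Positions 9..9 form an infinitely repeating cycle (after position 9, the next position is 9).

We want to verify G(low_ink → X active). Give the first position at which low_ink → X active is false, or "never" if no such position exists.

3

Check low_ink → X active at each position in order: 0 ✓, 1 ✓, 2 ✓.
At position 3 the labels are {active, low_ink} and the next position 4 has {}, so low_ink → X active is false there. This is the first violation.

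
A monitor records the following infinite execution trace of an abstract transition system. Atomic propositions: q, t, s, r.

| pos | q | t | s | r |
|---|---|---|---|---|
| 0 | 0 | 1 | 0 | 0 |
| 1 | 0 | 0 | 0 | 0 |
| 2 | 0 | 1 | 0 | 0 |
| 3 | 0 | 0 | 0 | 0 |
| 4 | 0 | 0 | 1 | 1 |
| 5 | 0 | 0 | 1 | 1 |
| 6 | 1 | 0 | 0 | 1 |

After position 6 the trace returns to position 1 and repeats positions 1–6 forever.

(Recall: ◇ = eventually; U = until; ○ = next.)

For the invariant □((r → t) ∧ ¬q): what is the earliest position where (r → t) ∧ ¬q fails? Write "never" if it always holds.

Check (r → t) ∧ ¬q at each position in order: 0 ✓, 1 ✓, 2 ✓, 3 ✓.
At position 4 the labels are {r, s}, so (r → t) ∧ ¬q is false there. This is the first violation.

4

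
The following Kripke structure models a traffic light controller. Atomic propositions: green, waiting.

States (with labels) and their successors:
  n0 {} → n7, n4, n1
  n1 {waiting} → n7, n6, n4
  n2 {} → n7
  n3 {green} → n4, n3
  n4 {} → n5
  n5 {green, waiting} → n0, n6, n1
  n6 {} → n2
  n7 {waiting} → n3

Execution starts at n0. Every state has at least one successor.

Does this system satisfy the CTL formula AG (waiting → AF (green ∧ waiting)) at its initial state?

Does not hold

States satisfying waiting → AF (green ∧ waiting): {n0, n2, n3, n4, n5, n6}.
States satisfying AG (waiting → AF (green ∧ waiting)): ∅.
n1 is reachable from n0 and violates waiting → AF (green ∧ waiting), so AG fails at n0.
n0 ∉ Sat(AG (waiting → AF (green ∧ waiting))).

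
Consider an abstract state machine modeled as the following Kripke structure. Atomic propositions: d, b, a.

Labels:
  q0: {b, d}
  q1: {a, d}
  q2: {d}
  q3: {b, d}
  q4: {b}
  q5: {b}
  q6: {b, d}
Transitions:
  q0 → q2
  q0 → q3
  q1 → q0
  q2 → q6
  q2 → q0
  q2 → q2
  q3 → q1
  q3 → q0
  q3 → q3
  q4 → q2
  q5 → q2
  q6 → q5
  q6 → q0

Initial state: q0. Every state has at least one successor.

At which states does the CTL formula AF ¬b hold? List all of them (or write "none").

States satisfying ¬b: {q1, q2}.
States satisfying AF ¬b: {q1, q2, q4, q5}.

{q1, q2, q4, q5}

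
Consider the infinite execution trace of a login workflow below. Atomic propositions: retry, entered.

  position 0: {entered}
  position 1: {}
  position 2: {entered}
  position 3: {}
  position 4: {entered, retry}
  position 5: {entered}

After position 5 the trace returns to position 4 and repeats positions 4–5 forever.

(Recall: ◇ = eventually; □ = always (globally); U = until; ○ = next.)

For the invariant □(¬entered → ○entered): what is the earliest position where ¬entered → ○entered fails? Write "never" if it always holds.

never

¬entered → ○entered holds at every position 0..5, and those are all the positions the trace ever visits, so the invariant □(¬entered → ○entered) is never violated.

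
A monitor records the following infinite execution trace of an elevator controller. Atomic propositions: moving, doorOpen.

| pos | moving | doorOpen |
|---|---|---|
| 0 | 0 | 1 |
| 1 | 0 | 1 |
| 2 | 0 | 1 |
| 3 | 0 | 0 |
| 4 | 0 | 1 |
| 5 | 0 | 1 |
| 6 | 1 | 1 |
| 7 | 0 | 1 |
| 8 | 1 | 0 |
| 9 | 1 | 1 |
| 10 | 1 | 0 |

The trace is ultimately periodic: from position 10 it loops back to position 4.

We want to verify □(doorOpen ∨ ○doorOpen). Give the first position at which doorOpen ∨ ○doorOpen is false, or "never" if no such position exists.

never

doorOpen ∨ ○doorOpen holds at every position 0..10, and those are all the positions the trace ever visits, so the invariant □(doorOpen ∨ ○doorOpen) is never violated.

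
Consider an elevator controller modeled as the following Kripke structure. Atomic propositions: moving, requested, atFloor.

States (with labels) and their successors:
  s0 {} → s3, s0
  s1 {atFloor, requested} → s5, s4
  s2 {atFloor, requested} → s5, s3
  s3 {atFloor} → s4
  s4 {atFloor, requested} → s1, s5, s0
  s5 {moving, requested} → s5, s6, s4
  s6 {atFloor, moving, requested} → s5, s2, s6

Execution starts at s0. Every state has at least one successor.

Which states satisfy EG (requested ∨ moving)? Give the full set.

{s1, s2, s4, s5, s6}

States satisfying requested ∨ moving: {s1, s2, s4, s5, s6}.
States satisfying EG (requested ∨ moving): {s1, s2, s4, s5, s6}.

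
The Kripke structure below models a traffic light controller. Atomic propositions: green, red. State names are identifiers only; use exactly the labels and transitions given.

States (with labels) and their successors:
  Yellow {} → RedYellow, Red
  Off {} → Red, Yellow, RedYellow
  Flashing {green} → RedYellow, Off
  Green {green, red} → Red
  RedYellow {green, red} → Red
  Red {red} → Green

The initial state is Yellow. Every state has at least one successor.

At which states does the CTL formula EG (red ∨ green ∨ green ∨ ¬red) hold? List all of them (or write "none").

States satisfying red ∨ green ∨ green ∨ ¬red: {Yellow, Off, Flashing, Green, RedYellow, Red}.
States satisfying EG (red ∨ green ∨ green ∨ ¬red): {Yellow, Off, Flashing, Green, RedYellow, Red}.

{Yellow, Off, Flashing, Green, RedYellow, Red}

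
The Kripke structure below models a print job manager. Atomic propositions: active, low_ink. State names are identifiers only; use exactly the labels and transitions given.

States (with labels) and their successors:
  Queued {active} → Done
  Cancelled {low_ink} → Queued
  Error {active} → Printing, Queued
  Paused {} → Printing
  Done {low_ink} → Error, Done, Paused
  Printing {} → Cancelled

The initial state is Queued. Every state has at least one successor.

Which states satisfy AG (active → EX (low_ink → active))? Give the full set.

States satisfying active → EX (low_ink → active): {Cancelled, Error, Paused, Done, Printing}.
States satisfying AG (active → EX (low_ink → active)): ∅.

none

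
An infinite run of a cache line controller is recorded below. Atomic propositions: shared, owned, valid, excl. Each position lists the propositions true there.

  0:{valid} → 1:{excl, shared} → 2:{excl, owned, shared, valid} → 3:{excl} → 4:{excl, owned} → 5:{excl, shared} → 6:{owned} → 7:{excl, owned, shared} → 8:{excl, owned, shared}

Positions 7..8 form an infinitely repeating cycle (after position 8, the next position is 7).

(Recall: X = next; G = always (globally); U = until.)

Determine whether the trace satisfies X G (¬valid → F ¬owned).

The position after 0 is 1; G (¬valid → F ¬owned) is false there.

Violated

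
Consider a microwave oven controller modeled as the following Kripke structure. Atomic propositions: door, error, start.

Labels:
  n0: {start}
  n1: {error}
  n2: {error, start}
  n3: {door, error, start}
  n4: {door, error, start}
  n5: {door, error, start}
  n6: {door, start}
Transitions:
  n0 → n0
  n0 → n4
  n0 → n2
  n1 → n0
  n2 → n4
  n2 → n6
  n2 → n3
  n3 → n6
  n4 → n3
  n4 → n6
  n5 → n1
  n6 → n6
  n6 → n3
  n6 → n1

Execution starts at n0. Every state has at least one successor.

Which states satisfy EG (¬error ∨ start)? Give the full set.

States satisfying ¬error ∨ start: {n0, n2, n3, n4, n5, n6}.
States satisfying EG (¬error ∨ start): {n0, n2, n3, n4, n6}.

{n0, n2, n3, n4, n6}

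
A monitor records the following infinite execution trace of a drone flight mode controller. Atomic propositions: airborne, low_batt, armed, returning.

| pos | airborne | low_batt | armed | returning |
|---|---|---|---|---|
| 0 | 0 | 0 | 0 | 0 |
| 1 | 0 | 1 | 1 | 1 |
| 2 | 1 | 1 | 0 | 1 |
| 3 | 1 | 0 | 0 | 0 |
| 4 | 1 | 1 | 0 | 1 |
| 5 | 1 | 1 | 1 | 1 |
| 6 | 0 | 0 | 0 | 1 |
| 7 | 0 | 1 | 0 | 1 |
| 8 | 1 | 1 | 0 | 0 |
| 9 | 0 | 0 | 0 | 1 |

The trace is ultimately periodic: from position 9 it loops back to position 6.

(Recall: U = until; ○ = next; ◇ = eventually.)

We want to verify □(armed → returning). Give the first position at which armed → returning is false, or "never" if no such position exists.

armed → returning holds at every position 0..9, and those are all the positions the trace ever visits, so the invariant □(armed → returning) is never violated.

never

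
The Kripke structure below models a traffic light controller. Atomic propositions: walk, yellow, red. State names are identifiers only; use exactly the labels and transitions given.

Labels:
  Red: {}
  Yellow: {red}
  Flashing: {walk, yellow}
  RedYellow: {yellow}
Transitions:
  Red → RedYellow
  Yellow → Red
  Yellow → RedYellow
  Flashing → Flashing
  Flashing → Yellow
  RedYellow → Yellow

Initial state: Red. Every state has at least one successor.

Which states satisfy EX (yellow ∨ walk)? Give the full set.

{Red, Yellow, Flashing}

States satisfying yellow ∨ walk: {Flashing, RedYellow}.
States satisfying EX (yellow ∨ walk): {Red, Yellow, Flashing}.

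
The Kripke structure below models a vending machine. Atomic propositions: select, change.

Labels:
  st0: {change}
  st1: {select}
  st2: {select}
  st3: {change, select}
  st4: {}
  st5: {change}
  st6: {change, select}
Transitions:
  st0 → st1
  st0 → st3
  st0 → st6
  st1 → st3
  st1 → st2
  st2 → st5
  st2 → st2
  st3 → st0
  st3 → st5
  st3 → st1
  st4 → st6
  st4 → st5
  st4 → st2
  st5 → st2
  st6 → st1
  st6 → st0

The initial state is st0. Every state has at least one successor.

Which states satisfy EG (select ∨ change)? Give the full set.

{st0, st1, st2, st3, st5, st6}

States satisfying select ∨ change: {st0, st1, st2, st3, st5, st6}.
States satisfying EG (select ∨ change): {st0, st1, st2, st3, st5, st6}.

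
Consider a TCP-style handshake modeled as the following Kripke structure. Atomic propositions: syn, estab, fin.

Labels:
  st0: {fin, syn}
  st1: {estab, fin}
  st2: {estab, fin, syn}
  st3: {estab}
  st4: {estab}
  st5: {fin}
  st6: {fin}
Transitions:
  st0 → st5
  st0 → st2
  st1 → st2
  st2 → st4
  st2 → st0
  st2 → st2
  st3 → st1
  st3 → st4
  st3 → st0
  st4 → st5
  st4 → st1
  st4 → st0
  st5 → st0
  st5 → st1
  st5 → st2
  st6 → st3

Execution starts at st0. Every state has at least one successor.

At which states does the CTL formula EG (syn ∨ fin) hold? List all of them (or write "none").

{st0, st1, st2, st5}

States satisfying syn ∨ fin: {st0, st1, st2, st5, st6}.
States satisfying EG (syn ∨ fin): {st0, st1, st2, st5}.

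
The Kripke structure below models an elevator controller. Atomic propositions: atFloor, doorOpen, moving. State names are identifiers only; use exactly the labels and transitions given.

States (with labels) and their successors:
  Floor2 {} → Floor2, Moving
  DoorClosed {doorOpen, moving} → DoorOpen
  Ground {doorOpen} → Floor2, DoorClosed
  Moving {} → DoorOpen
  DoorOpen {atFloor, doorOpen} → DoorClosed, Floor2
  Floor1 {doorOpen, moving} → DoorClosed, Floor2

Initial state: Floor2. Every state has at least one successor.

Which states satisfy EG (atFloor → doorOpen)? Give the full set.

States satisfying atFloor → doorOpen: {Floor2, DoorClosed, Ground, Moving, DoorOpen, Floor1}.
States satisfying EG (atFloor → doorOpen): {Floor2, DoorClosed, Ground, Moving, DoorOpen, Floor1}.

{Floor2, DoorClosed, Ground, Moving, DoorOpen, Floor1}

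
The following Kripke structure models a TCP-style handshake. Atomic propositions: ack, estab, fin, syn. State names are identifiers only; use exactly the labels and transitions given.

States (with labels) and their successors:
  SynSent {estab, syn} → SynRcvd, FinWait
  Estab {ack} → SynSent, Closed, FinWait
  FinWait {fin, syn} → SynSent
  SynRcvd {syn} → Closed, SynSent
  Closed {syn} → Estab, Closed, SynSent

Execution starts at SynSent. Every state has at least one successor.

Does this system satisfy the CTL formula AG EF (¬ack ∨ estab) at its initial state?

Satisfied

States satisfying EF (¬ack ∨ estab): {SynSent, Estab, FinWait, SynRcvd, Closed}.
States satisfying AG EF (¬ack ∨ estab): {SynSent, Estab, FinWait, SynRcvd, Closed}.
Every state reachable from SynSent satisfies EF (¬ack ∨ estab).
SynSent ∈ Sat(AG EF (¬ack ∨ estab)).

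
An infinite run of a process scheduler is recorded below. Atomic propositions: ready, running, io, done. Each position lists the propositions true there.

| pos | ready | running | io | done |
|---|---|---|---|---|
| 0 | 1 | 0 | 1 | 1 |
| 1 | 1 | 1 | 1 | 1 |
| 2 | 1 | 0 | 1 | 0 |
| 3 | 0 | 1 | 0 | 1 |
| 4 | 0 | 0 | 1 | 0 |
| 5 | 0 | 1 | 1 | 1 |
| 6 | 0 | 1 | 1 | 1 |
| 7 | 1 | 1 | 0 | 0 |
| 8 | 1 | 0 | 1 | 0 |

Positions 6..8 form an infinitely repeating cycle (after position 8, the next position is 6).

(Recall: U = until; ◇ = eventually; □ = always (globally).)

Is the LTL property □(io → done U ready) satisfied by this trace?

Does not hold

io → done U ready must hold at every position from 0 onward. It fails at position 4, so □(io → done U ready) is false.
Positions where io holds: 0, 1, 2, 4, 5, 6, 8.
Check done U ready at each: 0→ok, 1→ok, 2→ok, 4→fails, 5→ok, 6→ok, 8→ok.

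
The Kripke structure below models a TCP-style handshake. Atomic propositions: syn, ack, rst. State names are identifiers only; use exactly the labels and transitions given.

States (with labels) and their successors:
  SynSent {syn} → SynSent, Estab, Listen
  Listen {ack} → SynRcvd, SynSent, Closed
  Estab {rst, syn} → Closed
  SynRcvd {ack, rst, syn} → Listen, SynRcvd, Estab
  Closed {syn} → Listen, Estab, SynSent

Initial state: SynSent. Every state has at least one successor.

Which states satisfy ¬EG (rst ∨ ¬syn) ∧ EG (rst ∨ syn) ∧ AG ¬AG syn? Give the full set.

{SynSent, Estab, Closed}

States satisfying rst ∨ ¬syn: {Listen, Estab, SynRcvd}.
States satisfying EG (rst ∨ ¬syn): {Listen, SynRcvd}.
States satisfying ¬EG (rst ∨ ¬syn): {SynSent, Estab, Closed}.
States satisfying rst ∨ syn: {SynSent, Estab, SynRcvd, Closed}.
States satisfying EG (rst ∨ syn): {SynSent, Estab, SynRcvd, Closed}.
States satisfying ¬EG (rst ∨ ¬syn) ∧ EG (rst ∨ syn): {SynSent, Estab, Closed}.
States satisfying ¬AG syn: {SynSent, Listen, Estab, SynRcvd, Closed}.
States satisfying AG ¬AG syn: {SynSent, Listen, Estab, SynRcvd, Closed}.
States satisfying ¬EG (rst ∨ ¬syn) ∧ EG (rst ∨ syn) ∧ AG ¬AG syn: {SynSent, Estab, Closed}.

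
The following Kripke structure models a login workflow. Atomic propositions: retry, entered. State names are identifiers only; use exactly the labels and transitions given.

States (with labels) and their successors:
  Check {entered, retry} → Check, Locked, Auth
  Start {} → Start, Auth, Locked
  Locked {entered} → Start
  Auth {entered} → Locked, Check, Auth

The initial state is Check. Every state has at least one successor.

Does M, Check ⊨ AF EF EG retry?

Yes

States satisfying EF EG retry: {Check, Start, Locked, Auth}.
States satisfying AF EF EG retry: {Check, Start, Locked, Auth}.
Check ∈ Sat(AF EF EG retry).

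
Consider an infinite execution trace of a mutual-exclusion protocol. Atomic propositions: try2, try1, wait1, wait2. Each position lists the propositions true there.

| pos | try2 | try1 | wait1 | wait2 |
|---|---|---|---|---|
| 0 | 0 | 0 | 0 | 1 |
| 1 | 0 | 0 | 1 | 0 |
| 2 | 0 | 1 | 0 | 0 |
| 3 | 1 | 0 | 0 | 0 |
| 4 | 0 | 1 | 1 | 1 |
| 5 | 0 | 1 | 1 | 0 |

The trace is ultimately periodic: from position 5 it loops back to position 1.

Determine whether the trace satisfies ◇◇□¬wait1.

◇□¬wait1 is false at every position 0..5, so it never becomes true and ◇◇□¬wait1 fails.

Violated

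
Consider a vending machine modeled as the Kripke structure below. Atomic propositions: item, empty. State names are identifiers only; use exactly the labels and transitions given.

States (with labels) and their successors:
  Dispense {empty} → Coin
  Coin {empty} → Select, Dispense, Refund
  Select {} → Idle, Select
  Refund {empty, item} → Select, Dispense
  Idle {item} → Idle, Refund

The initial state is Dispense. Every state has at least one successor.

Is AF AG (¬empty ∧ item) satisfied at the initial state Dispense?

States satisfying AG (¬empty ∧ item): ∅.
States satisfying AF AG (¬empty ∧ item): ∅.
There is a path from Dispense along which AG (¬empty ∧ item) never holds.
Dispense ∉ Sat(AF AG (¬empty ∧ item)).

Does not hold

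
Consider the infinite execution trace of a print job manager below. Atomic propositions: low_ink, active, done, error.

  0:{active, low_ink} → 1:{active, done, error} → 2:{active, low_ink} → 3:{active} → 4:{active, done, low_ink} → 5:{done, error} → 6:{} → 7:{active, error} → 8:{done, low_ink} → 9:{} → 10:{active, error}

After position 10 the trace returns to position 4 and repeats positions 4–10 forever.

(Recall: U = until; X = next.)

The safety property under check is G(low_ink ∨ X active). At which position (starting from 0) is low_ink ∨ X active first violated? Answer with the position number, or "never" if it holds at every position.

Check low_ink ∨ X active at each position in order: 0 ✓, 1 ✓, 2 ✓, 3 ✓, 4 ✓.
At position 5 the labels are {done, error} and the next position 6 has {}, so low_ink ∨ X active is false there. This is the first violation.

5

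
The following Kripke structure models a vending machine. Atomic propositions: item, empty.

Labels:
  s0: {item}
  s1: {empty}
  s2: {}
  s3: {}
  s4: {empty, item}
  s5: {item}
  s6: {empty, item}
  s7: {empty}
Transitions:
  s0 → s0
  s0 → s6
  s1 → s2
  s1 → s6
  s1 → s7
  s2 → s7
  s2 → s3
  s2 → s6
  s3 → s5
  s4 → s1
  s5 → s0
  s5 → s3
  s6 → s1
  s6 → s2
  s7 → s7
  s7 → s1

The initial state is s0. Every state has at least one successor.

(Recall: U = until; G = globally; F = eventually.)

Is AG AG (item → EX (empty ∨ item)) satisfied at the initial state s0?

Satisfied

States satisfying AG (item → EX (empty ∨ item)): {s0, s1, s2, s3, s4, s5, s6, s7}.
States satisfying AG AG (item → EX (empty ∨ item)): {s0, s1, s2, s3, s4, s5, s6, s7}.
Every state reachable from s0 satisfies AG (item → EX (empty ∨ item)).
s0 ∈ Sat(AG AG (item → EX (empty ∨ item))).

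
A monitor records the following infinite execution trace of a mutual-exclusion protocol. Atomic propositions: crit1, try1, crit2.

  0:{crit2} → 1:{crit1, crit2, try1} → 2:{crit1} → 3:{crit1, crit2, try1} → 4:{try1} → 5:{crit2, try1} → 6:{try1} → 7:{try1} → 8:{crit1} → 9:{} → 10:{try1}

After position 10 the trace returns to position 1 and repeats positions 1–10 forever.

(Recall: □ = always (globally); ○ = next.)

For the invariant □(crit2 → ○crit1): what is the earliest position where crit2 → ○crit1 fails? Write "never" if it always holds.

3

Check crit2 → ○crit1 at each position in order: 0 ✓, 1 ✓, 2 ✓.
At position 3 the labels are {crit1, crit2, try1} and the next position 4 has {try1}, so crit2 → ○crit1 is false there. This is the first violation.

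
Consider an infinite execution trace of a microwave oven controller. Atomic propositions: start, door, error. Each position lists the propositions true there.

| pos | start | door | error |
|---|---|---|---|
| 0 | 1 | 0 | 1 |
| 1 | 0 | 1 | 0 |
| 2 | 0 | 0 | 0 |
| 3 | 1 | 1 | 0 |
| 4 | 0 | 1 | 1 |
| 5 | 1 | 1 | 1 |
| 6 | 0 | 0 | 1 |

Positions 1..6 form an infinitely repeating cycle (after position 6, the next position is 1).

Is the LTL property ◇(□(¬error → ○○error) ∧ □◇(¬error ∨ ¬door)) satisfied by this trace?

□(¬error → ○○error) ∧ □◇(¬error ∨ ¬door) is false at every position 0..6, so it never becomes true and ◇(□(¬error → ○○error) ∧ □◇(¬error ∨ ¬door)) fails.

Violated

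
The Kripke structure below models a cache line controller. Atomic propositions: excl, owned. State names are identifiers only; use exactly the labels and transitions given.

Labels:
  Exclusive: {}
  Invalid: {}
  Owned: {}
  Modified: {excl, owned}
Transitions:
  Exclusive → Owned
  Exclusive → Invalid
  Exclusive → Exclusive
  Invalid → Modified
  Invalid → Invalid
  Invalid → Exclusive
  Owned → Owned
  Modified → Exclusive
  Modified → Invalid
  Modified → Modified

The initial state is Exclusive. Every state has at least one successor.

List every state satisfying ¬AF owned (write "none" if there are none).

{Exclusive, Invalid, Owned}

States satisfying owned: {Modified}.
States satisfying AF owned: {Modified}.
States satisfying ¬AF owned: {Exclusive, Invalid, Owned}.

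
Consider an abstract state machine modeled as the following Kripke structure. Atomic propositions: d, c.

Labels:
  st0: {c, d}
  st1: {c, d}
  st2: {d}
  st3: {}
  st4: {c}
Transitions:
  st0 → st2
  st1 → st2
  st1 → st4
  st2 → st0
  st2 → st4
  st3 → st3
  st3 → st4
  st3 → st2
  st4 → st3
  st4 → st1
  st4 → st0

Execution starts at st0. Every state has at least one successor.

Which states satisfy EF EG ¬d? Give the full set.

States satisfying EG ¬d: {st3, st4}.
States satisfying EF EG ¬d: {st0, st1, st2, st3, st4}.

{st0, st1, st2, st3, st4}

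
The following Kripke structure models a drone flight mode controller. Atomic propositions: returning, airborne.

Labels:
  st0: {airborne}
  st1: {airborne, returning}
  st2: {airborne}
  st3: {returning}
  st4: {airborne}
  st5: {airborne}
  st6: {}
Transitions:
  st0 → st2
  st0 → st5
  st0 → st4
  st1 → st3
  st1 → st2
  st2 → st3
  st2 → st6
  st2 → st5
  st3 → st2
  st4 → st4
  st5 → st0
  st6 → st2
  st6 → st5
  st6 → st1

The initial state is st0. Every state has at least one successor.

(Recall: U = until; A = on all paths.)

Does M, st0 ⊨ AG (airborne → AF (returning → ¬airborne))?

States satisfying airborne → AF (returning → ¬airborne): {st0, st1, st2, st3, st4, st5, st6}.
States satisfying AG (airborne → AF (returning → ¬airborne)): {st0, st1, st2, st3, st4, st5, st6}.
Every state reachable from st0 satisfies airborne → AF (returning → ¬airborne).
st0 ∈ Sat(AG (airborne → AF (returning → ¬airborne))).

Yes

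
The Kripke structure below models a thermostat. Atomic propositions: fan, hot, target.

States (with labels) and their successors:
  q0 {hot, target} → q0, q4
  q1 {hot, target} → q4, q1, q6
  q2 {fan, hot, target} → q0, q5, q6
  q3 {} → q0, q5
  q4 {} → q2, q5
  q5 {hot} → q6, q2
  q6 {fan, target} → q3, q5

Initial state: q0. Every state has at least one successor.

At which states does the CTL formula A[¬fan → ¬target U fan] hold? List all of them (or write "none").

States satisfying ¬fan → ¬target: {q2, q3, q4, q5, q6}.
States satisfying fan: {q2, q6}.
States satisfying A[¬fan → ¬target U fan]: {q2, q4, q5, q6}.

{q2, q4, q5, q6}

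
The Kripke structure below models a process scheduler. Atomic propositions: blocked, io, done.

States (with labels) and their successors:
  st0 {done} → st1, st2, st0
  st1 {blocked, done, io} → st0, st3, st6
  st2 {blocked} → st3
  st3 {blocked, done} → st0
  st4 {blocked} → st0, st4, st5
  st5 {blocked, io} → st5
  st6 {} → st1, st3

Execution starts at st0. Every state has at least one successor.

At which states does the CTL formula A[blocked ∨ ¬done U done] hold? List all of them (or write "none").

{st0, st1, st2, st3, st6}

States satisfying blocked ∨ ¬done: {st1, st2, st3, st4, st5, st6}.
States satisfying done: {st0, st1, st3}.
States satisfying A[blocked ∨ ¬done U done]: {st0, st1, st2, st3, st6}.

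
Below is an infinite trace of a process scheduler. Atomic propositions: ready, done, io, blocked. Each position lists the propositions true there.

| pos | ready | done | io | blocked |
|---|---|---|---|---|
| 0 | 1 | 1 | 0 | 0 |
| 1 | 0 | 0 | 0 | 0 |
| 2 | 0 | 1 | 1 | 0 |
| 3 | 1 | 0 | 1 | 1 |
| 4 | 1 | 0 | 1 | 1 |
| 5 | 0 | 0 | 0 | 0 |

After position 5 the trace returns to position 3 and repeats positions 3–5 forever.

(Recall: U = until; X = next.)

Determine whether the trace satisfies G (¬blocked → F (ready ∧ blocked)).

Holds

¬blocked → F (ready ∧ blocked) holds at every position 0..5, and those are all positions ever visited, so G (¬blocked → F (ready ∧ blocked)) holds.
Positions where ¬blocked holds: 0, 1, 2, 5.
Check F (ready ∧ blocked) at each: 0→ok, 1→ok, 2→ok, 5→ok.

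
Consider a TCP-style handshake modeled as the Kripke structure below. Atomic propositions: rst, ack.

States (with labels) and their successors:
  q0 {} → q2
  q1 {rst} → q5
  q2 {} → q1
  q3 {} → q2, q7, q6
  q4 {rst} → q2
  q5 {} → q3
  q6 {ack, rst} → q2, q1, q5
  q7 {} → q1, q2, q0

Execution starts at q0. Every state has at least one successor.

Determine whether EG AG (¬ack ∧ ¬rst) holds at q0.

Violated

States satisfying AG (¬ack ∧ ¬rst): ∅.
States satisfying EG AG (¬ack ∧ ¬rst): ∅.
No suitable path/successor from q0 witnesses the formula.
q0 ∉ Sat(EG AG (¬ack ∧ ¬rst)).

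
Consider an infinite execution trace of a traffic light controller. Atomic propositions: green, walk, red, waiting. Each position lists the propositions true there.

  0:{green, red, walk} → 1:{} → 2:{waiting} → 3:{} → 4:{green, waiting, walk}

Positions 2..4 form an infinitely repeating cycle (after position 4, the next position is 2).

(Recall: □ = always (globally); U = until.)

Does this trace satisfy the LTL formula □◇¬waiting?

◇¬waiting holds at every position 0..4, and those are all positions ever visited, so □◇¬waiting holds.

Yes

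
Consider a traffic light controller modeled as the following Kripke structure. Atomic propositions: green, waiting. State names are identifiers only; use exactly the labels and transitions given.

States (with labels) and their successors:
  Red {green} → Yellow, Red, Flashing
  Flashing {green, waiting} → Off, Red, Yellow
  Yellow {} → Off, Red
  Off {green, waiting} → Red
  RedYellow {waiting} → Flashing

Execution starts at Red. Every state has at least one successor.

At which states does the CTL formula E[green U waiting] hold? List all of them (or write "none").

States satisfying green: {Red, Flashing, Off}.
States satisfying waiting: {Flashing, Off, RedYellow}.
States satisfying E[green U waiting]: {Red, Flashing, Off, RedYellow}.

{Red, Flashing, Off, RedYellow}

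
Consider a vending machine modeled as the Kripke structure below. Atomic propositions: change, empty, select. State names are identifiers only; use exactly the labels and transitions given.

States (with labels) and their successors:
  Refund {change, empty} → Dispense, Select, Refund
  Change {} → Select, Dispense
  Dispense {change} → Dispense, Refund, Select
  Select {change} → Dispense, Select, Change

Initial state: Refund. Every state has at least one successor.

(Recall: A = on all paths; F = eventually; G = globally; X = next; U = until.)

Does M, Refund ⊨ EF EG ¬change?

No

States satisfying EG ¬change: ∅.
States satisfying EF EG ¬change: ∅.
No suitable path/successor from Refund witnesses the formula.
Refund ∉ Sat(EF EG ¬change).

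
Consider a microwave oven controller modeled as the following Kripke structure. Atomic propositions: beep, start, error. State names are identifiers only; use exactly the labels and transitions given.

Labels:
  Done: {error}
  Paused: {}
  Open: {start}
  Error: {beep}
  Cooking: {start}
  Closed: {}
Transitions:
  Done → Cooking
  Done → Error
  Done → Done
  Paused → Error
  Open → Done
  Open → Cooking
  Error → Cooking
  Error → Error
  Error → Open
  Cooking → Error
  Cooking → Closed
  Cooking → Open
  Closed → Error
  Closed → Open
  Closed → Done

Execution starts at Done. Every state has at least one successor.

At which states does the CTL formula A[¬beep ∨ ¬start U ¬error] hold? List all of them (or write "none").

{Paused, Open, Error, Cooking, Closed}

States satisfying ¬beep ∨ ¬start: {Done, Paused, Open, Error, Cooking, Closed}.
States satisfying ¬error: {Paused, Open, Error, Cooking, Closed}.
States satisfying A[¬beep ∨ ¬start U ¬error]: {Paused, Open, Error, Cooking, Closed}.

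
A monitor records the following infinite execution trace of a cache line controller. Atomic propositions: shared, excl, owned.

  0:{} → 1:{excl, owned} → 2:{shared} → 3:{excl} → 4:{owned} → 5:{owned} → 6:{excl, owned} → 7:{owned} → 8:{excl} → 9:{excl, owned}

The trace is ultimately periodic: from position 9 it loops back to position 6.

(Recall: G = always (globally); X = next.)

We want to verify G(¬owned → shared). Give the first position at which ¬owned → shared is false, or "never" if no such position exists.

0

At position 0 the labels are {}, so ¬owned → shared is false there. This is the first violation.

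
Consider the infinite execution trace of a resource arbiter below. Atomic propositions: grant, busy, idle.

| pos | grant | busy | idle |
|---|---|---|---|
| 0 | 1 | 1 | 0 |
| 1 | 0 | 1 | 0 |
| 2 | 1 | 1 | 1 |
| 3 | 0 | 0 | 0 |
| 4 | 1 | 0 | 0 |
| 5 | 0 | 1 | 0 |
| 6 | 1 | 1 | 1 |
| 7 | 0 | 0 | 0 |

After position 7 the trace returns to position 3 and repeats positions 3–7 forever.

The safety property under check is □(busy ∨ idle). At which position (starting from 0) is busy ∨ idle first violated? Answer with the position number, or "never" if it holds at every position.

Check busy ∨ idle at each position in order: 0 ✓, 1 ✓, 2 ✓.
At position 3 the labels are {}, so busy ∨ idle is false there. This is the first violation.

3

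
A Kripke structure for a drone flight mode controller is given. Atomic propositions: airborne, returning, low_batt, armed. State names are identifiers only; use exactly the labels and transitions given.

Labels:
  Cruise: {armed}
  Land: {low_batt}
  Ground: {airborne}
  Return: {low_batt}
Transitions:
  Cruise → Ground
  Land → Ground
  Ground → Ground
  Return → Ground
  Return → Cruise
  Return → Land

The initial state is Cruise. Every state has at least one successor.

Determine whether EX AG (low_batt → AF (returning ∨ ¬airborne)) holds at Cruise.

Holds

States satisfying AG (low_batt → AF (returning ∨ ¬airborne)): {Cruise, Land, Ground, Return}.
States satisfying EX AG (low_batt → AF (returning ∨ ¬airborne)): {Cruise, Land, Ground, Return}.
Cruise ∈ Sat(EX AG (low_batt → AF (returning ∨ ¬airborne))).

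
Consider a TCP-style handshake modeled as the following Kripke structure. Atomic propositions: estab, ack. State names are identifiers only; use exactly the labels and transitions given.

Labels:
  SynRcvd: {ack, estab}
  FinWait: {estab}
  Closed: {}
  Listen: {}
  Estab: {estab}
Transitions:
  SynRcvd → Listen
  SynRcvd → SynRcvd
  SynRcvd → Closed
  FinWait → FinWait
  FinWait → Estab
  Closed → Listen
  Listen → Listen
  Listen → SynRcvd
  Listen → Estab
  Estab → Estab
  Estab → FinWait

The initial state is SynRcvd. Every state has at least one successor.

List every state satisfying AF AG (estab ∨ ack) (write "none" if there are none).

States satisfying AG (estab ∨ ack): {FinWait, Estab}.
States satisfying AF AG (estab ∨ ack): {FinWait, Estab}.

{FinWait, Estab}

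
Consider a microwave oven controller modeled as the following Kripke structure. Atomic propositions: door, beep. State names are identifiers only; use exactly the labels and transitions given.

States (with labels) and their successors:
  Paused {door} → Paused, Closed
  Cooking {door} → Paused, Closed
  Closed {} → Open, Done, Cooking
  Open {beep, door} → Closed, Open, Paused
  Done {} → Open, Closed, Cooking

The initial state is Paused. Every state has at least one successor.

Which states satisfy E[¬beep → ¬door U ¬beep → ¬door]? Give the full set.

{Closed, Open, Done}

States satisfying ¬beep → ¬door: {Closed, Open, Done}.
States satisfying E[¬beep → ¬door U ¬beep → ¬door]: {Closed, Open, Done}.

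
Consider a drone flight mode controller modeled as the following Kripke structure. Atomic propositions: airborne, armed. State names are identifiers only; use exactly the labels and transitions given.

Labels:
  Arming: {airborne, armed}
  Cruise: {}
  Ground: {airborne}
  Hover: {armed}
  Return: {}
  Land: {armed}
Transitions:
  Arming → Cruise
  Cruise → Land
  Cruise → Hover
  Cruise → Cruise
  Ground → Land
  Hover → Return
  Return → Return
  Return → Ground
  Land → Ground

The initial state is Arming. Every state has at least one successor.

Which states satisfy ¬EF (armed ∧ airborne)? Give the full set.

States satisfying armed ∧ airborne: {Arming}.
States satisfying EF (armed ∧ airborne): {Arming}.
States satisfying ¬EF (armed ∧ airborne): {Cruise, Ground, Hover, Return, Land}.

{Cruise, Ground, Hover, Return, Land}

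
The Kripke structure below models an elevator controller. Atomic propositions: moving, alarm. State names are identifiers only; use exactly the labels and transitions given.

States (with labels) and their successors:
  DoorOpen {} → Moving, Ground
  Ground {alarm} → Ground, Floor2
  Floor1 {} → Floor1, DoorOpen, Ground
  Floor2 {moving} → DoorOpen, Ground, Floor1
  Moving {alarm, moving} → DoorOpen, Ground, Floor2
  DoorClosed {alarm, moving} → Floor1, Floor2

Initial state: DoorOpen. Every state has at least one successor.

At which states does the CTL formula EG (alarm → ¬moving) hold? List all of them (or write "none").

{DoorOpen, Ground, Floor1, Floor2}

States satisfying alarm → ¬moving: {DoorOpen, Ground, Floor1, Floor2}.
States satisfying EG (alarm → ¬moving): {DoorOpen, Ground, Floor1, Floor2}.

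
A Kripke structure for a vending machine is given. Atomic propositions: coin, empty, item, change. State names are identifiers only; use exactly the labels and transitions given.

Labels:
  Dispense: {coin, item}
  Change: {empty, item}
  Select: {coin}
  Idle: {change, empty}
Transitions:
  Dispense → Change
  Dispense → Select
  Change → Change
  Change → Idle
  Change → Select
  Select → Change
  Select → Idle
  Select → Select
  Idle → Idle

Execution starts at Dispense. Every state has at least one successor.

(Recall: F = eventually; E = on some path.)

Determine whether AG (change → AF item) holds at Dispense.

States satisfying change → AF item: {Dispense, Change, Select}.
States satisfying AG (change → AF item): ∅.
Idle is reachable from Dispense and violates change → AF item, so AG fails at Dispense.
Dispense ∉ Sat(AG (change → AF item)).

Does not hold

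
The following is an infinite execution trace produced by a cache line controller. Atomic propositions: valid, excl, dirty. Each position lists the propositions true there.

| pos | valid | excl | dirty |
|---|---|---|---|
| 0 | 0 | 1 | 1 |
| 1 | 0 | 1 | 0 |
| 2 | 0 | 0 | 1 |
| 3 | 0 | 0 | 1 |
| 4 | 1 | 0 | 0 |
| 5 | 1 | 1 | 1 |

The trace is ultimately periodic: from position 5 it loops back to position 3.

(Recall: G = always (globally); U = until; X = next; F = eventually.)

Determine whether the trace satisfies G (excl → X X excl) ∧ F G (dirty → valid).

No

excl → X X excl must hold at every position from 0 onward. It fails at position 0, so G (excl → X X excl) is false.
Positions where excl holds: 0, 1, 5.
Check X X excl at each: 0→fails, 1→fails, 5→fails.
G (dirty → valid) is false at every position 0..5, so it never becomes true and F G (dirty → valid) fails.
At position 0: G (excl → X X excl) is false; F G (dirty → valid) is false; so G (excl → X X excl) ∧ F G (dirty → valid) is false.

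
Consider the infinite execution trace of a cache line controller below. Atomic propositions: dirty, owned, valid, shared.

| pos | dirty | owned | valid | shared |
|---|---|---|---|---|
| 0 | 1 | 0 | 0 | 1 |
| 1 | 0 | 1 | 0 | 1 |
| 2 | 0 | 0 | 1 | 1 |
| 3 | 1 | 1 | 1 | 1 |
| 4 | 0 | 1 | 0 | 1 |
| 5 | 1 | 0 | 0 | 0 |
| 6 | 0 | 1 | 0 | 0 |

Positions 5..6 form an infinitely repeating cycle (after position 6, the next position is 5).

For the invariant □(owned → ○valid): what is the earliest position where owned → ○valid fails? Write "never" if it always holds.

Check owned → ○valid at each position in order: 0 ✓, 1 ✓, 2 ✓.
At position 3 the labels are {dirty, owned, shared, valid} and the next position 4 has {owned, shared}, so owned → ○valid is false there. This is the first violation.

3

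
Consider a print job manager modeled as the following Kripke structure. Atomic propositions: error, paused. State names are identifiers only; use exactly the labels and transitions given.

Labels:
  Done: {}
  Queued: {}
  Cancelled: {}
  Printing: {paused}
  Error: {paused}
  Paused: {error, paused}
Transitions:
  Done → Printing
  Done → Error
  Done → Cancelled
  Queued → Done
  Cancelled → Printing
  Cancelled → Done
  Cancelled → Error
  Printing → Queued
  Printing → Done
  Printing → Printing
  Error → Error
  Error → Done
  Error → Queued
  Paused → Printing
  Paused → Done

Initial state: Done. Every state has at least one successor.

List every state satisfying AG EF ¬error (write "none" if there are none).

{Done, Queued, Cancelled, Printing, Error, Paused}

States satisfying EF ¬error: {Done, Queued, Cancelled, Printing, Error, Paused}.
States satisfying AG EF ¬error: {Done, Queued, Cancelled, Printing, Error, Paused}.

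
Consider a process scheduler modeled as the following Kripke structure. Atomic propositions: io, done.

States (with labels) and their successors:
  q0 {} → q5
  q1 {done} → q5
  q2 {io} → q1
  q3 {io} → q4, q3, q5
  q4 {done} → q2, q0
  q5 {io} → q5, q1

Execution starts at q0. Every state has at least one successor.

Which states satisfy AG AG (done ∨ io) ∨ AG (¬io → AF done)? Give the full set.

{q1, q2, q5}

States satisfying AG (done ∨ io): {q1, q2, q5}.
States satisfying AG AG (done ∨ io): {q1, q2, q5}.
States satisfying ¬io → AF done: {q1, q2, q3, q4, q5}.
States satisfying AG (¬io → AF done): {q1, q2, q5}.
States satisfying AG AG (done ∨ io) ∨ AG (¬io → AF done): {q1, q2, q5}.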